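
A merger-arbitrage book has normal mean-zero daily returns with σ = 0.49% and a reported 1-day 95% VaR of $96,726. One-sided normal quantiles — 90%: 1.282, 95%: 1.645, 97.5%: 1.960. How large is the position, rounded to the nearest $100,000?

VaR as a fraction of value: z·σ = 1.645 × 0.49% = 0.80605%.
Position = $96,726 / 0.0080605 = $12,000,000.

$12,000,000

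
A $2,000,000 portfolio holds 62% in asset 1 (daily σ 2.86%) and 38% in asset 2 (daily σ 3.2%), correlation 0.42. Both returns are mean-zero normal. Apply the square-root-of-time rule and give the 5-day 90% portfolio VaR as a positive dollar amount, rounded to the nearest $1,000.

σ_p = √(0.62²·2.86² + 0.38²·3.2² + 2·0.42·0.62·0.38·2.86·3.2) = 2.537%.
σ_{5d} = 2.537% × √5 = 5.673%.
z(90%) = 1.282.
VaR = 1.282 × 5.673% = 7.273%; on $2,000,000 that is $145,460.

$145,000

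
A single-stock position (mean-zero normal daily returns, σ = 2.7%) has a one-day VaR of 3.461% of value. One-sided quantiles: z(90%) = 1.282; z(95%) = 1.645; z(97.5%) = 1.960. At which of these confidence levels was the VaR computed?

90%

Implied z = VaR/σ = 3.461 / 2.7 = 1.282.
This matches z(90%) = 1.282.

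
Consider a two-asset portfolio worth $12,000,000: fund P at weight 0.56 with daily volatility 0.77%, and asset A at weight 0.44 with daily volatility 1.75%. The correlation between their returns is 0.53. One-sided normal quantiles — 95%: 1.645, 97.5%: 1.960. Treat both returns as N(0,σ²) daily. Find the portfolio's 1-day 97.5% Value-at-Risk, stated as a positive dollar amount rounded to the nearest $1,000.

$250,000

σ_p² = 0.56²·0.77² + 0.44²·1.75² + 2·0.53·0.56·0.44·0.77·1.75 = 1.1308 (%²).
σ_p = √1.1308 = 1.063%.
VaR = 1.960 × 1.063% = 2.083%; on $12,000,000 that is $249,960.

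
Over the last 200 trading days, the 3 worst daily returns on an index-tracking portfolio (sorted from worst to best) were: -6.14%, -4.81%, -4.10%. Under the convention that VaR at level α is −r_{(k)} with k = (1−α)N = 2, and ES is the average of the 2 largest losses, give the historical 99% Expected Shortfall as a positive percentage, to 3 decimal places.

5.475%

The 2 worst returns sum to -10.95%.
ES = −(-10.95%) / 2 = 5.475%.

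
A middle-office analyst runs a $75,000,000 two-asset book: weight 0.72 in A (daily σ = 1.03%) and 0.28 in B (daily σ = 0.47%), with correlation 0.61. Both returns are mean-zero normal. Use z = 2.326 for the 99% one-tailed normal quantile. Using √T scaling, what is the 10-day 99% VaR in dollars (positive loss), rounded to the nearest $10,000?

σ_p = √(0.72²·1.03² + 0.28²·0.47² + 2·0.61·0.72·0.28·1.03·0.47) = 0.828%.
σ_{10d} = 0.828% × √10 = 2.618%.
VaR = 2.326 × 2.618% = 6.089%; on $75,000,000 that is $4,566,750.

$4,570,000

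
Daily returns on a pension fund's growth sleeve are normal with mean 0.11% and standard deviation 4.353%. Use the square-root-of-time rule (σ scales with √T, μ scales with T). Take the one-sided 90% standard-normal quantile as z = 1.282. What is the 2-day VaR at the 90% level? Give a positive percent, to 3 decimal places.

7.672%

σ_{2d} = 4.353% × √2 = 6.156%; μ_{2d} = 2 × 0.11% = 0.220%.
VaR = −(0.220%) + 1.282 × 6.156% = 7.672%.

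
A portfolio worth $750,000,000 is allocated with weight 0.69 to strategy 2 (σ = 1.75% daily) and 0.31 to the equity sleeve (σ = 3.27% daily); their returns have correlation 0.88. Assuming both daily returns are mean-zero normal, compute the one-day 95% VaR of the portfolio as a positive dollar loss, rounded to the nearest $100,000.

σ_p² = 0.69²·1.75² + 0.31²·3.27² + 2·0.88·0.69·0.31·1.75·3.27 = 4.6400 (%²).
σ_p = √4.6400 = 2.154%.
At 95%, z = 1.645.
VaR = 1.645 × 2.154% = 3.543%; on $750,000,000 that is $26,572,500.

$26,600,000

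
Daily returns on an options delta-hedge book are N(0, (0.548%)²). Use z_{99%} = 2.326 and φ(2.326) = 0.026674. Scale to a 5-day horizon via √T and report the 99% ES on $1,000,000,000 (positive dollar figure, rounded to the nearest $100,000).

σ_{5d} = 0.548% × √5 = 1.225%.
ES multiplier = φ(z)/(1−α) = 0.026674/0.01 = 2.667.
ES = 1.225% × 2.667 = 3.267%; on $1,000,000,000: $32,670,000.

$32,700,000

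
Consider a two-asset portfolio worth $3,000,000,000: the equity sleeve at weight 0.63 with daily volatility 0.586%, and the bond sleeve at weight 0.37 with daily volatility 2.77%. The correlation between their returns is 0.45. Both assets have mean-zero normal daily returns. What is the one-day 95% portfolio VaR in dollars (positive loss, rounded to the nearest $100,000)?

$61,000,000

σ_p² = 0.63²·0.586² + 0.37²·2.77² + 2·0.45·0.63·0.37·0.586·2.77 = 1.5272 (%²).
σ_p = √1.5272 = 1.236%.
At 95%, z = 1.645.
VaR = 1.645 × 1.236% = 2.033%; on $3,000,000,000 that is $60,990,000.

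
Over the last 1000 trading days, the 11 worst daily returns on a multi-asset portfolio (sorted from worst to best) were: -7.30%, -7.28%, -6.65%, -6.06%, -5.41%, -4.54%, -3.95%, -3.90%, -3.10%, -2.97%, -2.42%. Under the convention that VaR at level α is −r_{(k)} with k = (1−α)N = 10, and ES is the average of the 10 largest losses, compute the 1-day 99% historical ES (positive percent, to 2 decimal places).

The 10 worst returns sum to -51.16%.
ES = −(-51.16%) / 10 = 5.116% ≈ 5.12%.

5.12%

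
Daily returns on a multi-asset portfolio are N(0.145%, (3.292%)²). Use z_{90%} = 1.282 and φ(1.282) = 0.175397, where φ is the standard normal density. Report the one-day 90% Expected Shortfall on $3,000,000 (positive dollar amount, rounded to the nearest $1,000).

Tail multiplier: φ(z)/(1−α) = 0.175397 / 0.1 = 1.754.
ES = −(0.145%) + 3.292% × 1.754 = 5.629%.
On $3,000,000: 0.05629 × $3,000,000 = $168,870.

$169,000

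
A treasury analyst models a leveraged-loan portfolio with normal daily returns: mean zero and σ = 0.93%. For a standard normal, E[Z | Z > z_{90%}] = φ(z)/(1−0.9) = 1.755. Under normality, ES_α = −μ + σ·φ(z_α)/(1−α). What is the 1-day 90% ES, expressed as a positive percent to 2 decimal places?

1.63%

ES = 0.93% × 1.755 = 1.632%.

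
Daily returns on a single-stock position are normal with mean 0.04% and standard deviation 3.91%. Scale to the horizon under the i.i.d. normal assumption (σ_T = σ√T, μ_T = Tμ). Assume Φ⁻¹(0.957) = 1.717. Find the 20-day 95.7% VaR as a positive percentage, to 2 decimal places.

29.22%

σ_{20d} = 3.91% × √20 = 17.486%; μ_{20d} = 20 × 0.04% = 0.800%.
VaR = −(0.800%) + 1.717 × 17.486% = 29.223%.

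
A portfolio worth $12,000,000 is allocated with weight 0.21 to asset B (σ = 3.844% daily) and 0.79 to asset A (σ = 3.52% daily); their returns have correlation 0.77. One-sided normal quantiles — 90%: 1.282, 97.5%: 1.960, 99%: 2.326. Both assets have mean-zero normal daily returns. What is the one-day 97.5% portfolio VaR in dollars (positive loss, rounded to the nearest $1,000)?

σ_p² = 0.21²·3.844² + 0.79²·3.52² + 2·0.77·0.21·0.79·3.844·3.52 = 11.8414 (%²).
σ_p = √11.8414 = 3.441%.
VaR = 1.960 × 3.441% = 6.744%; on $12,000,000 that is $809,280.

$809,000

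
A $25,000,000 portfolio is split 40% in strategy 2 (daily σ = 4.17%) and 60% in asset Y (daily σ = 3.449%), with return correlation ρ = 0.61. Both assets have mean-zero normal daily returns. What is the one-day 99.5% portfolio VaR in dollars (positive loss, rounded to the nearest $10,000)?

$2,160,000

σ_p² = 0.4²·4.17² + 0.6²·3.449² + 2·0.61·0.4·0.6·4.17·3.449 = 11.2758 (%²).
σ_p = √11.2758 = 3.358%.
At 99.5%, z = 2.576.
VaR = 2.576 × 3.358% = 8.650%; on $25,000,000 that is $2,162,500.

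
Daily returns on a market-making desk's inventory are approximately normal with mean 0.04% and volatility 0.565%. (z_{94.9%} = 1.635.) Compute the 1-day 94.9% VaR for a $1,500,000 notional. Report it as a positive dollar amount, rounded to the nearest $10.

VaR = −μ + z·σ = −(0.04%) + 1.635 × 0.565% = 0.884%.
On $1,500,000: 0.00884 × $1,500,000 = $13,260.

$13,260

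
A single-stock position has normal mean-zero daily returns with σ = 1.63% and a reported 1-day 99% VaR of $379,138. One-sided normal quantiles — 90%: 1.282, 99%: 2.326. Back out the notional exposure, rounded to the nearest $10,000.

$10,000,000

VaR as a fraction of value: z·σ = 2.326 × 1.63% = 3.79138%.
Position = $379,138 / 0.0379138 = $10,000,000.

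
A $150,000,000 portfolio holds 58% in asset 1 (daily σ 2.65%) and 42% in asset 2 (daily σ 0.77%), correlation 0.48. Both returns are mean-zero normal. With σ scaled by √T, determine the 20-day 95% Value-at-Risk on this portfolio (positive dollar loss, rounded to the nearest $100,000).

σ_p = √(0.58²·2.65² + 0.42²·0.77² + 2·0.48·0.58·0.42·2.65·0.77) = 1.716%.
σ_{20d} = 1.716% × √20 = 7.674%.
z(95%) = 1.645.
VaR = 1.645 × 7.674% = 12.624%; on $150,000,000 that is $18,936,000.

$18,900,000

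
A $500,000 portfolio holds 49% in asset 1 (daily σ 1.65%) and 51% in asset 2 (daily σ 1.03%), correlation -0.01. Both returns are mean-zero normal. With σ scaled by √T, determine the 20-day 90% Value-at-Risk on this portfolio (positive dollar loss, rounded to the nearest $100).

$27,500

σ_p = √(0.49²·1.65² + 0.51²·1.03² + 2·-0.01·0.49·0.51·1.65·1.03) = 0.960%.
σ_{20d} = 0.960% × √20 = 4.293%.
z(90%) = 1.282.
VaR = 1.282 × 4.293% = 5.504%; on $500,000 that is $27,520.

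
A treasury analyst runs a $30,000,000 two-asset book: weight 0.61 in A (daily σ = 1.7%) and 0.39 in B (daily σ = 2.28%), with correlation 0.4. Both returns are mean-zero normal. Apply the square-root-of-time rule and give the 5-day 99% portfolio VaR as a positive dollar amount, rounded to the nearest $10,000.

σ_p = √(0.61²·1.7² + 0.39²·2.28² + 2·0.4·0.61·0.39·1.7·2.28) = 1.614%.
σ_{5d} = 1.614% × √5 = 3.609%.
z(99%) = 2.326.
VaR = 2.326 × 3.609% = 8.395%; on $30,000,000 that is $2,518,500.

$2,520,000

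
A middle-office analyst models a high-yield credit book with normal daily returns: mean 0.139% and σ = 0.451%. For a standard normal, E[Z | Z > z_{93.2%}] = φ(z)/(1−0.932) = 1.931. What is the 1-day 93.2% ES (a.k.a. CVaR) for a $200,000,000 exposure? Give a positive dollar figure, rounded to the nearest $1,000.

$1,464,000

ES = −(0.139%) + 0.451% × 1.931 = 0.732%.
On $200,000,000: 0.00732 × $200,000,000 = $1,464,000.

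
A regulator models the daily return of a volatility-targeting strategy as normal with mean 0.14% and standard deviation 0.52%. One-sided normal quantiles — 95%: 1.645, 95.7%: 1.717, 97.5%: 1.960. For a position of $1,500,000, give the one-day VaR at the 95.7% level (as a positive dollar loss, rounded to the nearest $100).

$11,300

VaR = −μ + z·σ = −(0.14%) + 1.717 × 0.52% = 0.753%.
On $1,500,000: 0.00753 × $1,500,000 = $11,295.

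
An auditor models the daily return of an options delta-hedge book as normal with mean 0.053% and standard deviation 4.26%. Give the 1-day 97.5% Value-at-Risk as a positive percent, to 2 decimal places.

At 97.5% one-sided, z = 1.960.
VaR = −μ + z·σ = −(0.053%) + 1.960 × 4.26% = 8.297%.

8.30%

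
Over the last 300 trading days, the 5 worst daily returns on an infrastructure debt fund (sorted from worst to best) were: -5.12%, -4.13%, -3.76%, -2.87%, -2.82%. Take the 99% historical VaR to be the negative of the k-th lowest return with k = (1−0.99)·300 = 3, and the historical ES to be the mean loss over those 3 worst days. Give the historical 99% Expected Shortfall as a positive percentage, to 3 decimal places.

4.337%

The 3 worst returns sum to -13.01%.
ES = −(-13.01%) / 3 = 4.3366…% ≈ 4.337%.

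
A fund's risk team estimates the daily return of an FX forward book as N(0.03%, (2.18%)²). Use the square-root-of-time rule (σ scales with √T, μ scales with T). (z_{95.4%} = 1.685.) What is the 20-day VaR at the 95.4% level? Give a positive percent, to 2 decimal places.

σ_{20d} = 2.18% × √20 = 9.749%; μ_{20d} = 20 × 0.03% = 0.600%.
VaR = −(0.600%) + 1.685 × 9.749% = 15.827%.

15.83%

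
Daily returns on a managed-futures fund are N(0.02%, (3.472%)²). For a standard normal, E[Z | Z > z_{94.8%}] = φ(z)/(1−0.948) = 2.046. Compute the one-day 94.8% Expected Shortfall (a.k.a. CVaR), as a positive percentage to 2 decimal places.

7.08%

ES = −(0.02%) + 3.472% × 2.046 = 7.084%.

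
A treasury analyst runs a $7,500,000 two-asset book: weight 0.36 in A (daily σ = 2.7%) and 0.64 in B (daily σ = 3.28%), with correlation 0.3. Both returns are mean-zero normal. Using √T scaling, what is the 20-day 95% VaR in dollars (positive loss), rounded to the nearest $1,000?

σ_p = √(0.36²·2.7² + 0.64²·3.28² + 2·0.3·0.36·0.64·2.7·3.28) = 2.564%.
σ_{20d} = 2.564% × √20 = 11.467%.
z(95%) = 1.645.
VaR = 1.645 × 11.467% = 18.863%; on $7,500,000 that is $1,414,725.

$1,415,000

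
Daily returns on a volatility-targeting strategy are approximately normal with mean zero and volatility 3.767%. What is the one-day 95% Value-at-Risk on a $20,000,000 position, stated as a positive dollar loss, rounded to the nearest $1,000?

At 95% one-sided, z = 1.645.
VaR = z·σ = 1.645 × 3.767% = 6.197%.
On $20,000,000: 0.06197 × $20,000,000 = $1,239,400.

$1,239,000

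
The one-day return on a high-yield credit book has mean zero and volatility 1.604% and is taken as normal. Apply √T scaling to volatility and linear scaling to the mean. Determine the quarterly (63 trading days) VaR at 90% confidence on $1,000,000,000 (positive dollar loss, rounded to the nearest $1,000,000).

$163,000,000

At 90%, z = 1.282.
σ_{63d} = 1.604% × √63 = 12.731%.
VaR = 1.282 × 12.731% = 16.321%.
On $1,000,000,000: 0.16321 × $1,000,000,000 = $163,210,000.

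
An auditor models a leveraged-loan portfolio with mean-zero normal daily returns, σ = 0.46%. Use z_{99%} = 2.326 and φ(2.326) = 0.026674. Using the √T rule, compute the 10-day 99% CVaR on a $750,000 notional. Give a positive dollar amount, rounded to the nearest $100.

$29,100

σ_{10d} = 0.46% × √10 = 1.455%.
ES multiplier = φ(z)/(1−α) = 0.026674/0.01 = 2.667.
ES = 1.455% × 2.667 = 3.880%; on $750,000: $29,100.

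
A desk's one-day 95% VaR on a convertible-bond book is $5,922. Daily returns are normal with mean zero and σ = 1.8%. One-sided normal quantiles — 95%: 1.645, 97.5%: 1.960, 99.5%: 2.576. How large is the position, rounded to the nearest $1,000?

$200,000

VaR as a fraction of value: z·σ = 1.645 × 1.8% = 2.961%.
Position = $5,922 / 0.02961 = $200,000.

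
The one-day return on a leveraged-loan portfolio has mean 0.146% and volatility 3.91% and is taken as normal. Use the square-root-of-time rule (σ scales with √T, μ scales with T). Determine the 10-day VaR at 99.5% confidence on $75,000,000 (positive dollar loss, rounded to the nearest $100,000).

$22,800,000

At 99.5%, z = 2.576.
σ_{10d} = 3.91% × √10 = 12.365%; μ_{10d} = 10 × 0.146% = 1.460%.
VaR = −(1.460%) + 2.576 × 12.365% = 30.392%.
On $75,000,000: 0.30392 × $75,000,000 = $22,794,000.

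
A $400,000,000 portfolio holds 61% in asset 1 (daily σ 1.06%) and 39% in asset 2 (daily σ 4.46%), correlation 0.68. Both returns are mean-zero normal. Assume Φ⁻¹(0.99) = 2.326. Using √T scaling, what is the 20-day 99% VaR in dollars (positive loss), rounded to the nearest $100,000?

$92,800,000

σ_p = √(0.61²·1.06² + 0.39²·4.46² + 2·0.68·0.61·0.39·1.06·4.46) = 2.230%.
σ_{20d} = 2.230% × √20 = 9.973%.
VaR = 2.326 × 9.973% = 23.197%; on $400,000,000 that is $92,788,000.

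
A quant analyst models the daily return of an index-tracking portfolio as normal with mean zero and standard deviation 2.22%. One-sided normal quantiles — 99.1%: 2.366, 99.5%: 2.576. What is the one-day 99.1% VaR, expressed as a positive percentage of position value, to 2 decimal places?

VaR = z·σ = 2.366 × 2.22% = 5.253%.

5.25%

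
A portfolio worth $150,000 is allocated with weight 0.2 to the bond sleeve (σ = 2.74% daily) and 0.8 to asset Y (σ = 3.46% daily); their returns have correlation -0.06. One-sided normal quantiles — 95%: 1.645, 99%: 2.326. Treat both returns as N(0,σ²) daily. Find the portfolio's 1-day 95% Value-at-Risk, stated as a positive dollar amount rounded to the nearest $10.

$6,880

σ_p² = 0.2²·2.74² + 0.8²·3.46² + 2·-0.06·0.2·0.8·2.74·3.46 = 7.7801 (%²).
σ_p = √7.7801 = 2.789%.
VaR = 1.645 × 2.789% = 4.588%; on $150,000 that is $6,882.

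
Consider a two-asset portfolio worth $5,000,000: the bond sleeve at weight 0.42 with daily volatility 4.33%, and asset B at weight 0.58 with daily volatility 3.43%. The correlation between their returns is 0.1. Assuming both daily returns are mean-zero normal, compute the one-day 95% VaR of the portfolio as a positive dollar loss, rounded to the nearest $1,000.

σ_p² = 0.42²·4.33² + 0.58²·3.43² + 2·0.1·0.42·0.58·4.33·3.43 = 7.9886 (%²).
σ_p = √7.9886 = 2.826%.
At 95%, z = 1.645.
VaR = 1.645 × 2.826% = 4.649%; on $5,000,000 that is $232,450.

$232,000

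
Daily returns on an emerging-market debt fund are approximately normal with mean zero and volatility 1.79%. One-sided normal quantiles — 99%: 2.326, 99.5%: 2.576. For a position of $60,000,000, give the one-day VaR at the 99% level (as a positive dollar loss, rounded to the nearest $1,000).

$2,498,000

VaR = z·σ = 2.326 × 1.79% = 4.164%.
On $60,000,000: 0.04164 × $60,000,000 = $2,498,400.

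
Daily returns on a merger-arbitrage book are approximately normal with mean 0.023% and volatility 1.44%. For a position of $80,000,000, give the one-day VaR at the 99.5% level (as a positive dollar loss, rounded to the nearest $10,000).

At 99.5% one-sided, z = 2.576.
VaR = −μ + z·σ = −(0.023%) + 2.576 × 1.44% = 3.686%.
On $80,000,000: 0.03686 × $80,000,000 = $2,948,800.

$2,950,000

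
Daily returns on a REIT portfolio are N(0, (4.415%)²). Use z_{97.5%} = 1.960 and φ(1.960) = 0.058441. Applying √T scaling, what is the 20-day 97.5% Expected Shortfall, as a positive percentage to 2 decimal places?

σ_{20d} = 4.415% × √20 = 19.744%.
ES multiplier = φ(z)/(1−α) = 0.058441/0.025 = 2.338.
ES = 19.744% × 2.338 = 46.161%.

46.16%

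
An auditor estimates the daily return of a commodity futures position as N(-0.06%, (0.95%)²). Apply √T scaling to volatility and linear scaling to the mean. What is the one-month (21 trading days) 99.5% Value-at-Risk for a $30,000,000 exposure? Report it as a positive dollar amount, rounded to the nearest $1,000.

At 99.5%, z = 2.576.
σ_{21d} = 0.95% × √21 = 4.353%; μ_{21d} = 21 × -0.06% = -1.260%.
VaR = −(-1.260%) + 2.576 × 4.353% = 12.473%.
On $30,000,000: 0.12473 × $30,000,000 = $3,741,900.

$3,742,000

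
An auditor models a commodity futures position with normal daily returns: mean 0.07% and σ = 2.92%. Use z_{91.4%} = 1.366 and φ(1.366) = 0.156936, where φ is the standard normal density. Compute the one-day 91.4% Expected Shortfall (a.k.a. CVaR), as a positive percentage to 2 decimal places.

Tail multiplier: φ(z)/(1−α) = 0.156936 / 0.086 = 1.825.
ES = −(0.07%) + 2.92% × 1.825 = 5.259%.

5.26%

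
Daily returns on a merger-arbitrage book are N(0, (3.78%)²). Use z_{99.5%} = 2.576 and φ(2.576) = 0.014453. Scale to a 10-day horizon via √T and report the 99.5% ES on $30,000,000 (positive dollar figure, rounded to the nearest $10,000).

$10,370,000

σ_{10d} = 3.78% × √10 = 11.953%.
ES multiplier = φ(z)/(1−α) = 0.014453/0.005 = 2.891.
ES = 11.953% × 2.891 = 34.556%; on $30,000,000: $10,366,800.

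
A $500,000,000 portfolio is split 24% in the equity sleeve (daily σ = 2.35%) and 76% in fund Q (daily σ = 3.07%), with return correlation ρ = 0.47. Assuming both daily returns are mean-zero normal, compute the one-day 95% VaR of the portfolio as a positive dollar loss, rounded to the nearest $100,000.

σ_p² = 0.24²·2.35² + 0.76²·3.07² + 2·0.47·0.24·0.76·2.35·3.07 = 6.9989 (%²).
σ_p = √6.9989 = 2.646%.
At 95%, z = 1.645.
VaR = 1.645 × 2.646% = 4.353%; on $500,000,000 that is $21,765,000.

$21,800,000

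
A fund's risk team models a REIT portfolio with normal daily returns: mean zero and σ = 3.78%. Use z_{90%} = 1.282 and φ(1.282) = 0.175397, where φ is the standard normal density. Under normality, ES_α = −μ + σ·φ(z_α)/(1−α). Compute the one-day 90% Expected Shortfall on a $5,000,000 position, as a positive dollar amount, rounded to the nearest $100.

$331,500

Tail multiplier: φ(z)/(1−α) = 0.175397 / 0.1 = 1.754.
ES = 3.78% × 1.754 = 6.630%.
On $5,000,000: 0.06630 × $5,000,000 = $331,500.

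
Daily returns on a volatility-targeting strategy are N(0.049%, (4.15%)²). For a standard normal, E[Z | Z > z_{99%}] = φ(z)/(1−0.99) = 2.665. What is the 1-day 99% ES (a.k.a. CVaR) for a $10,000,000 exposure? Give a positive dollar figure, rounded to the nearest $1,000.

ES = −(0.049%) + 4.15% × 2.665 = 11.011%.
On $10,000,000: 0.11011 × $10,000,000 = $1,101,100.

$1,101,000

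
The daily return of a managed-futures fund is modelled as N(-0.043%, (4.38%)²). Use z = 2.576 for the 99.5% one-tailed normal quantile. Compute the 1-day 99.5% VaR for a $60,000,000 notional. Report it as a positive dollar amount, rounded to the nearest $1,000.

$6,796,000

VaR = −μ + z·σ = −(-0.043%) + 2.576 × 4.38% = 11.326%.
On $60,000,000: 0.11326 × $60,000,000 = $6,795,600.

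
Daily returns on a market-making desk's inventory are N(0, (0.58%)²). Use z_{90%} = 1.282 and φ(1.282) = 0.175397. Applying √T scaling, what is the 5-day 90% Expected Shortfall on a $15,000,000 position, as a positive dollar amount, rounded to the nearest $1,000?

$341,000

σ_{5d} = 0.58% × √5 = 1.297%.
ES multiplier = φ(z)/(1−α) = 0.175397/0.1 = 1.754.
ES = 1.297% × 1.754 = 2.275%; on $15,000,000: $341,250.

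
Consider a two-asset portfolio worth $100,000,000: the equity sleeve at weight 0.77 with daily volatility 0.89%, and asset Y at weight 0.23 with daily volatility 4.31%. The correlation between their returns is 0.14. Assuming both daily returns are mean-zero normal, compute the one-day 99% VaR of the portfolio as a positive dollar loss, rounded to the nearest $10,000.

σ_p² = 0.77²·0.89² + 0.23²·4.31² + 2·0.14·0.77·0.23·0.89·4.31 = 1.6425 (%²).
σ_p = √1.6425 = 1.282%.
At 99%, z = 2.326.
VaR = 2.326 × 1.282% = 2.982%; on $100,000,000 that is $2,982,000.

$2,980,000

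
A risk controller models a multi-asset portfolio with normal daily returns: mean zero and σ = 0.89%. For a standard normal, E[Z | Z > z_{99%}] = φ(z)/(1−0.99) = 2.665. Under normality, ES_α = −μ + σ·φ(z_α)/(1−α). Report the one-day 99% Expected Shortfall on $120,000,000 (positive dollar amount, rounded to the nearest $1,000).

$2,846,000

ES = 0.89% × 2.665 = 2.372%.
On $120,000,000: 0.02372 × $120,000,000 = $2,846,400.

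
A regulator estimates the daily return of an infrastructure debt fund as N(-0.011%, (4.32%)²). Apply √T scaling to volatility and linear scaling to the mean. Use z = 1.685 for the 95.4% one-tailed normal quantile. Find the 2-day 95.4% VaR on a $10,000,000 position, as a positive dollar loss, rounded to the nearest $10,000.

σ_{2d} = 4.32% × √2 = 6.109%; μ_{2d} = 2 × -0.011% = -0.022%.
VaR = −(-0.022%) + 1.685 × 6.109% = 10.316%.
On $10,000,000: 0.10316 × $10,000,000 = $1,031,600.

$1,030,000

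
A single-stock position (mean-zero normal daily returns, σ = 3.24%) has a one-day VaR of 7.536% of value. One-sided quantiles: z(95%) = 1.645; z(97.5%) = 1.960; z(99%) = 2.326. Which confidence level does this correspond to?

99%

Implied z = VaR/σ = 7.536 / 3.24 = 2.326.
This matches z(99%) = 2.326.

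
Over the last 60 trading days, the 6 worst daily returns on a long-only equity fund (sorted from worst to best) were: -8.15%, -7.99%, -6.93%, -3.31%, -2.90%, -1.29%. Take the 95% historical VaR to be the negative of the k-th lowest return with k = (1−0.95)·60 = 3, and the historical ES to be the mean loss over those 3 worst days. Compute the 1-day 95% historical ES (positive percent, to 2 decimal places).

7.69%

The 3 worst returns sum to -23.07%.
ES = −(-23.07%) / 3 = 7.69%.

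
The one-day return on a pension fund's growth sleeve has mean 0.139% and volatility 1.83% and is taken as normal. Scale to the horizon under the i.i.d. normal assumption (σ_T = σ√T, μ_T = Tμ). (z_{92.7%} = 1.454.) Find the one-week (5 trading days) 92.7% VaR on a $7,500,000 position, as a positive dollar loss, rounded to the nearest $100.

$394,100

σ_{5d} = 1.83% × √5 = 4.092%; μ_{5d} = 5 × 0.139% = 0.695%.
VaR = −(0.695%) + 1.454 × 4.092% = 5.255%.
On $7,500,000: 0.05255 × $7,500,000 = $394,125.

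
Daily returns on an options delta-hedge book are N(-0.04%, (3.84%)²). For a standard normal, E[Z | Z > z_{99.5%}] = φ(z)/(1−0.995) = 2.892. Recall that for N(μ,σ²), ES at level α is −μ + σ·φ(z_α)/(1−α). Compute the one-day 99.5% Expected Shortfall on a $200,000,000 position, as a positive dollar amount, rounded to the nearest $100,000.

$22,300,000

ES = −(-0.04%) + 3.84% × 2.892 = 11.145%.
On $200,000,000: 0.11145 × $200,000,000 = $22,290,000.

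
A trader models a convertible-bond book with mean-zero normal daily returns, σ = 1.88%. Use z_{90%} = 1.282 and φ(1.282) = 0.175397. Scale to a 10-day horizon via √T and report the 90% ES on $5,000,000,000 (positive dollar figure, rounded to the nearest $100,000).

$521,400,000

σ_{10d} = 1.88% × √10 = 5.945%.
ES multiplier = φ(z)/(1−α) = 0.175397/0.1 = 1.754.
ES = 5.945% × 1.754 = 10.428%; on $5,000,000,000: $521,400,000.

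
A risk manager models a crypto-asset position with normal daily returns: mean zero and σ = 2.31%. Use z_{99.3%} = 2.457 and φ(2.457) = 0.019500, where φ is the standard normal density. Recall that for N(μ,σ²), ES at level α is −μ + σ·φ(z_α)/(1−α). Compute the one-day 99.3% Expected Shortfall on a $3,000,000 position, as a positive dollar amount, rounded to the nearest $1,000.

$193,000

Tail multiplier: φ(z)/(1−α) = 0.019500 / 0.007 = 2.786.
ES = 2.31% × 2.786 = 6.436%.
On $3,000,000: 0.06436 × $3,000,000 = $193,080.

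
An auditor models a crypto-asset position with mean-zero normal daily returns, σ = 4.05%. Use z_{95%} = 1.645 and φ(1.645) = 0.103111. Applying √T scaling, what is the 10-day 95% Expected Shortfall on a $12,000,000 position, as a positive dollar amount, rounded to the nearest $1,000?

$3,169,000

σ_{10d} = 4.05% × √10 = 12.807%.
ES multiplier = φ(z)/(1−α) = 0.103111/0.05 = 2.062.
ES = 12.807% × 2.062 = 26.408%; on $12,000,000: $3,168,960.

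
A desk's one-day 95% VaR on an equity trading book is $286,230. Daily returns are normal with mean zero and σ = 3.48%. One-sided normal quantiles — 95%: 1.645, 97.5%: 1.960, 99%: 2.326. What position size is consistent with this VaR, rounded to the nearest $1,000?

VaR as a fraction of value: z·σ = 1.645 × 3.48% = 5.7246%.
Position = $286,230 / 0.057246 = $5,000,000.

$5,000,000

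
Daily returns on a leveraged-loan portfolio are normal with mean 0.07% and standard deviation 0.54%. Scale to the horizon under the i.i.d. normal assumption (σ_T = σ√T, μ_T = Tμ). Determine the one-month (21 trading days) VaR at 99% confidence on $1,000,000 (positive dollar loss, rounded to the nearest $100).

$42,900

At 99%, z = 2.326.
σ_{21d} = 0.54% × √21 = 2.475%; μ_{21d} = 21 × 0.07% = 1.470%.
VaR = −(1.470%) + 2.326 × 2.475% = 4.287%.
On $1,000,000: 0.04287 × $1,000,000 = $42,870.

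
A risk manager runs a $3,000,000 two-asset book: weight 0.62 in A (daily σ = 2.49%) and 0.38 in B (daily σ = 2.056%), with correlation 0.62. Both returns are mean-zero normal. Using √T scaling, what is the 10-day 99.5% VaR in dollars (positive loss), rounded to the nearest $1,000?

σ_p = √(0.62²·2.49² + 0.38²·2.056² + 2·0.62·0.62·0.38·2.49·2.056) = 2.119%.
σ_{10d} = 2.119% × √10 = 6.701%.
z(99.5%) = 2.576.
VaR = 2.576 × 6.701% = 17.262%; on $3,000,000 that is $517,860.

$518,000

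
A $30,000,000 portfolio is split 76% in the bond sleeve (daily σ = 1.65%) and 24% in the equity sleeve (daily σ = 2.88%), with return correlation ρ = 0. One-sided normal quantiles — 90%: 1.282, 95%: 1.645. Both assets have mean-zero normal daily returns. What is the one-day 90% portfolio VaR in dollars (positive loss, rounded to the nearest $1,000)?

$551,000

σ_p² = 0.76²·1.65² + 0.24²·2.88² + 2·0·0.76·0.24·1.65·2.88 = 2.0503 (%²).
σ_p = √2.0503 = 1.432%.
VaR = 1.282 × 1.432% = 1.836%; on $30,000,000 that is $550,800.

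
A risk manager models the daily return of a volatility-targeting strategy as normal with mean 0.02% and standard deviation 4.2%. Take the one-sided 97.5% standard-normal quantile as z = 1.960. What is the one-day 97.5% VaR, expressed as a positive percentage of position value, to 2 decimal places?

VaR = −μ + z·σ = −(0.02%) + 1.960 × 4.2% = 8.212%.

8.21%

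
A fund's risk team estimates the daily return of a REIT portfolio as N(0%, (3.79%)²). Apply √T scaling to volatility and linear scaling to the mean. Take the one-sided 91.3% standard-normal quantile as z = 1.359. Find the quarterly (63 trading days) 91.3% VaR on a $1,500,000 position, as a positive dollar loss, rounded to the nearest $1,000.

$613,000

σ_{63d} = 3.79% × √63 = 30.082%.
VaR = 1.359 × 30.082% = 40.881%.
On $1,500,000: 0.40881 × $1,500,000 = $613,215.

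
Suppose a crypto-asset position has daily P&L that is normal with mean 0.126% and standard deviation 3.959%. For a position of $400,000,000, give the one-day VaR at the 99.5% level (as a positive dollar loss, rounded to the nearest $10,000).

At 99.5% one-sided, z = 2.576.
VaR = −μ + z·σ = −(0.126%) + 2.576 × 3.959% = 10.072%.
On $400,000,000: 0.10072 × $400,000,000 = $40,288,000.

$40,290,000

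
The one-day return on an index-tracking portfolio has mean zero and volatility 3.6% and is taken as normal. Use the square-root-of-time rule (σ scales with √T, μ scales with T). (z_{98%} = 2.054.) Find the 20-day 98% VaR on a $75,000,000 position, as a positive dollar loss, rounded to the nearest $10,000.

$24,800,000

σ_{20d} = 3.6% × √20 = 16.100%.
VaR = 2.054 × 16.100% = 33.069%.
On $75,000,000: 0.33069 × $75,000,000 = $24,801,750.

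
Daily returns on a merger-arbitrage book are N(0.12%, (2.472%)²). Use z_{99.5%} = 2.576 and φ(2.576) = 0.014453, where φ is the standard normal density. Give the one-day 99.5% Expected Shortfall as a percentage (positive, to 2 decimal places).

7.03%

Tail multiplier: φ(z)/(1−α) = 0.014453 / 0.005 = 2.891.
ES = −(0.12%) + 2.472% × 2.891 = 7.027%.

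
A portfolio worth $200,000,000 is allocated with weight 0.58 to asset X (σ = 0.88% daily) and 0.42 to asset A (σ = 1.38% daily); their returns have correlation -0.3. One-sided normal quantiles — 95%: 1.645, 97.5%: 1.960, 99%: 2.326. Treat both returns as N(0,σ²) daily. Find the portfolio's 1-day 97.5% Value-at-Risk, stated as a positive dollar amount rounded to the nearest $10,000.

σ_p² = 0.58²·0.88² + 0.42²·1.38² + 2·-0.3·0.58·0.42·0.88·1.38 = 0.4189 (%²).
σ_p = √0.4189 = 0.647%.
VaR = 1.960 × 0.647% = 1.268%; on $200,000,000 that is $2,536,000.

$2,540,000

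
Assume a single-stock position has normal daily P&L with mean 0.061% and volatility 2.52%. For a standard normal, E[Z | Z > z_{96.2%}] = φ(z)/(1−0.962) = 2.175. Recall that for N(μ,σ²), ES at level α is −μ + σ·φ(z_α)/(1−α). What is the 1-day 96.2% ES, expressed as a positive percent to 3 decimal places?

5.420%

ES = −(0.061%) + 2.52% × 2.175 = 5.420%.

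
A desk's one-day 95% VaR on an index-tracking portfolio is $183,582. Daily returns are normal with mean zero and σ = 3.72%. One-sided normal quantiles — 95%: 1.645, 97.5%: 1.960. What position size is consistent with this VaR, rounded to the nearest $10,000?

$3,000,000

VaR as a fraction of value: z·σ = 1.645 × 3.72% = 6.1194%.
Position = $183,582 / 0.061194 = $3,000,000.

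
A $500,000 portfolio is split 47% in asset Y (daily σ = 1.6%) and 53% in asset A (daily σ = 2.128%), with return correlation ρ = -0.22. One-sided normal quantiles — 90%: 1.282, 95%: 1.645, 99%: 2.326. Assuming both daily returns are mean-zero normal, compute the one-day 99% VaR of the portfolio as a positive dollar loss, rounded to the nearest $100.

σ_p² = 0.47²·1.6² + 0.53²·2.128² + 2·-0.22·0.47·0.53·1.6·2.128 = 1.4643 (%²).
σ_p = √1.4643 = 1.210%.
VaR = 2.326 × 1.210% = 2.814%; on $500,000 that is $14,070.

$14,100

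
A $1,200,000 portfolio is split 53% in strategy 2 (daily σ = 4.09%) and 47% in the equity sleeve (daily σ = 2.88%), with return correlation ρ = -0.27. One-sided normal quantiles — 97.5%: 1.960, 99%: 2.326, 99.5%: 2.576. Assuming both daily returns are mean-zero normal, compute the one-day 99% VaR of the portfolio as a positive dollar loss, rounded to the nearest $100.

$62,100

σ_p² = 0.53²·4.09² + 0.47²·2.88² + 2·-0.27·0.53·0.47·4.09·2.88 = 4.9467 (%²).
σ_p = √4.9467 = 2.224%.
VaR = 2.326 × 2.224% = 5.173%; on $1,200,000 that is $62,076.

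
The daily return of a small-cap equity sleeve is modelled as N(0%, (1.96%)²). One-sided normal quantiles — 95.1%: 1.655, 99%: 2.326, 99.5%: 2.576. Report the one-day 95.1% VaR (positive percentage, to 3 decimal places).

3.244%

VaR = z·σ = 1.655 × 1.96% = 3.244%.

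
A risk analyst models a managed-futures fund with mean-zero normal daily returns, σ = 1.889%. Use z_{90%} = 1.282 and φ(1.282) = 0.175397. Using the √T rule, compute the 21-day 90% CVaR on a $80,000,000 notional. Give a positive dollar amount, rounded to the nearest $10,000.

σ_{21d} = 1.889% × √21 = 8.656%.
ES multiplier = φ(z)/(1−α) = 0.175397/0.1 = 1.754.
ES = 8.656% × 1.754 = 15.183%; on $80,000,000: $12,146,400.

$12,150,000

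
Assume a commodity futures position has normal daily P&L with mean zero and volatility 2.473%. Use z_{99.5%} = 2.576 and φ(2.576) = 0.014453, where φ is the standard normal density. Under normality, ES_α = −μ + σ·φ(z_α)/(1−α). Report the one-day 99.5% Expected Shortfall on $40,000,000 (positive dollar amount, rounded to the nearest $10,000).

Tail multiplier: φ(z)/(1−α) = 0.014453 / 0.005 = 2.891.
ES = 2.473% × 2.891 = 7.149%.
On $40,000,000: 0.07149 × $40,000,000 = $2,859,600.

$2,860,000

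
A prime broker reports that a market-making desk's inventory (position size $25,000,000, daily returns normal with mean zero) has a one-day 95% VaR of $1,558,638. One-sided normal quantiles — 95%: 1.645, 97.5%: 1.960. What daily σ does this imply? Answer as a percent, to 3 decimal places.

3.790%

VaR as a fraction: $1,558,638 / $25,000,000 = 6.235%.
σ = VaR / z = 6.235% / 1.645 = 3.790%.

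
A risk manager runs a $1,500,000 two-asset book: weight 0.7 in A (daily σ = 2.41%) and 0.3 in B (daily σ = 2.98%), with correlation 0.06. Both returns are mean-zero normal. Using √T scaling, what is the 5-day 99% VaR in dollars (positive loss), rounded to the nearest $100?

σ_p = √(0.7²·2.41² + 0.3²·2.98² + 2·0.06·0.7·0.3·2.41·2.98) = 1.956%.
σ_{5d} = 1.956% × √5 = 4.374%.
z(99%) = 2.326.
VaR = 2.326 × 4.374% = 10.174%; on $1,500,000 that is $152,610.

$152,600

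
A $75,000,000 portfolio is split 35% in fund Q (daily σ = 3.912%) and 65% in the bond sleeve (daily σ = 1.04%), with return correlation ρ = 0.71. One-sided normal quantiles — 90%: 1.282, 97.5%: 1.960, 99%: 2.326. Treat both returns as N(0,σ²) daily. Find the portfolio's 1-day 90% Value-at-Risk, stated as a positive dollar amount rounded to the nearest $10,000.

σ_p² = 0.35²·3.912² + 0.65²·1.04² + 2·0.71·0.35·0.65·3.912·1.04 = 3.6460 (%²).
σ_p = √3.6460 = 1.909%.
VaR = 1.282 × 1.909% = 2.447%; on $75,000,000 that is $1,835,250.

$1,840,000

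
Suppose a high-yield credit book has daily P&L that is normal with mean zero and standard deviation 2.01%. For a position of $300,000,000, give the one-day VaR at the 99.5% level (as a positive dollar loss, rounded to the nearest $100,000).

$15,500,000

At 99.5% one-sided, z = 2.576.
VaR = z·σ = 2.576 × 2.01% = 5.178%.
On $300,000,000: 0.05178 × $300,000,000 = $15,534,000.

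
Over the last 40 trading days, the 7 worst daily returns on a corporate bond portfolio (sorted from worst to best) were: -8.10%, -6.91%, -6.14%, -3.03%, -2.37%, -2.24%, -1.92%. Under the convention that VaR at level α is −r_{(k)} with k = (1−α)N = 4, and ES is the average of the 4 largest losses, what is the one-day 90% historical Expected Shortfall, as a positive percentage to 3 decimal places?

6.045%

The 4 worst returns sum to -24.18%.
ES = −(-24.18%) / 4 = 6.045%.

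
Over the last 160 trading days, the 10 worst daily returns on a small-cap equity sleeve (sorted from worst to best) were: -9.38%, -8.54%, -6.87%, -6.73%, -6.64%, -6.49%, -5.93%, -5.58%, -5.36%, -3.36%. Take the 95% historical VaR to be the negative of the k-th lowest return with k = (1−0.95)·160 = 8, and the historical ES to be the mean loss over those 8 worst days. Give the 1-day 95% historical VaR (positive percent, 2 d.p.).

k = 8; the 8th lowest return is -5.58%, so VaR = 5.58%.

5.58%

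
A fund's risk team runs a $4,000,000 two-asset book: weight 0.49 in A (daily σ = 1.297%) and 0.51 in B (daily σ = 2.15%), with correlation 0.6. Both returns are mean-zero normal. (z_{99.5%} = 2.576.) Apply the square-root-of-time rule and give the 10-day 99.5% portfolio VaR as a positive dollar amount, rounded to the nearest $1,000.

$509,000

σ_p = √(0.49²·1.297² + 0.51²·2.15² + 2·0.6·0.49·0.51·1.297·2.15) = 1.563%.
σ_{10d} = 1.563% × √10 = 4.943%.
VaR = 2.576 × 4.943% = 12.733%; on $4,000,000 that is $509,320.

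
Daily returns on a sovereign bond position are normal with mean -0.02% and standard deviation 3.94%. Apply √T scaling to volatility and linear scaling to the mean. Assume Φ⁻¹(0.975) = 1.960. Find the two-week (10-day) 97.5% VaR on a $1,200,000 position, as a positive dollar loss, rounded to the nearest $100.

$295,400

σ_{10d} = 3.94% × √10 = 12.459%; μ_{10d} = 10 × -0.02% = -0.200%.
VaR = −(-0.200%) + 1.960 × 12.459% = 24.620%.
On $1,200,000: 0.24620 × $1,200,000 = $295,440.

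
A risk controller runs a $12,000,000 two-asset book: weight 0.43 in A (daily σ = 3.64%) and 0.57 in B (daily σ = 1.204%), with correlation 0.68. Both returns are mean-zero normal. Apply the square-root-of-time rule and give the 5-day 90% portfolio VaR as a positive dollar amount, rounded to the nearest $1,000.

σ_p = √(0.43²·3.64² + 0.57²·1.204² + 2·0.68·0.43·0.57·3.64·1.204) = 2.093%.
σ_{5d} = 2.093% × √5 = 4.680%.
z(90%) = 1.282.
VaR = 1.282 × 4.680% = 6.000%; on $12,000,000 that is $720,000.

$720,000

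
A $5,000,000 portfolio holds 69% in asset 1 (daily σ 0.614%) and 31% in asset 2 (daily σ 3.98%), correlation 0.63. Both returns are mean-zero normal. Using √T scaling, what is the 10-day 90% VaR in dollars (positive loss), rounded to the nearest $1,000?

σ_p = √(0.69²·0.614² + 0.31²·3.98² + 2·0.63·0.69·0.31·0.614·3.98) = 1.536%.
σ_{10d} = 1.536% × √10 = 4.857%.
z(90%) = 1.282.
VaR = 1.282 × 4.857% = 6.227%; on $5,000,000 that is $311,350.

$311,000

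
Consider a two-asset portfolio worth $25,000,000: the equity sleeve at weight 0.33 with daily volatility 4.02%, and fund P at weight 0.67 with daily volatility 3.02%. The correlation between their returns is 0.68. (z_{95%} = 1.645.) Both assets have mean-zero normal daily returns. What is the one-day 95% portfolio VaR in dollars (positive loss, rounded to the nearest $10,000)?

$1,270,000

σ_p² = 0.33²·4.02² + 0.67²·3.02² + 2·0.68·0.33·0.67·4.02·3.02 = 9.5046 (%²).
σ_p = √9.5046 = 3.083%.
VaR = 1.645 × 3.083% = 5.072%; on $25,000,000 that is $1,268,000.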